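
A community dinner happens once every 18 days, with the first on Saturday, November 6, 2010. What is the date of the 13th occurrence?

June 10, 2011

The 13th occurrence is 12 intervals after the first: 12 × 18 = 216 days after November 6, 2010.
November has 30 days — 24 days to the end of November leaves 192.
December has 31 days (161 left).
January has 31 days (130 left).
February has 28 days (102 left).
March has 31 days (71 left).
April has 30 days (41 left).
May has 31 days (10 left).
10 days into June → June 10, 2011.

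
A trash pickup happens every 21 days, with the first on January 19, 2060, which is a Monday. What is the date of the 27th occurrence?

The 27th occurrence is 26 intervals after the first: 26 × 21 = 546 days after January 19, 2060.
January has 31 days — 12 days to the end of January leaves 534.
From end of January to end of 2060 is 335 days (199 left).
January has 31 days (168 left).
February has 28 days (140 left).
March has 31 days (109 left).
April has 30 days (79 left).
May has 31 days (48 left).
June has 30 days (18 left).
18 days into July → July 18, 2061.

July 18, 2061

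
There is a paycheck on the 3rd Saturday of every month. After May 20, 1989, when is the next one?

May 1989 starts on a Monday; its first Saturday is the 6th, so the 3rd Saturday is the 20th — May 20, 1989.
That is not after May 20, 1989, so look at Jun 1989.
Jun 1989 starts on a Thursday; its first Saturday is the 3rd, so the 3rd Saturday is the 17th — Jun 17, 1989.

Jun 17, 1989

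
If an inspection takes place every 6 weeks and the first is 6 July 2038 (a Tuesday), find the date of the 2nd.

The 2nd occurrence is 1 interval after the first: 1 × 42 = 42 days after 6 July 2038.
July has 31 days — 25 days to the end of July leaves 17.
17 days into August → 17 August 2038.

17 August 2038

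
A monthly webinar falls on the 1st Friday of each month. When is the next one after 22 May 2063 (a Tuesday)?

1 June 2063

May 2063 starts on a Tuesday, so its 1st Friday is 4 May 2063 (3 days in).
That is not after 22 May 2063, so look at June 2063.
June 2063 starts on a Friday, so its 1st Friday is 1 June 2063.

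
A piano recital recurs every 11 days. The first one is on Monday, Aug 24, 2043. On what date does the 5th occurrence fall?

Oct 7, 2043

The 5th occurrence is 4 intervals after the first: 4 × 11 = 44 days after Aug 24, 2043.
Aug has 31 days — 7 days to the end of Aug leaves 37.
Sep has 30 days (7 left).
7 days into Oct → Oct 7, 2043.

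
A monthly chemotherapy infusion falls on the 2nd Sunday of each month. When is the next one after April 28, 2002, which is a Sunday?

April 2002 starts on a Monday; its first Sunday is the 7th, so the 2nd Sunday is the 14th — April 14, 2002.
That is not after April 28, 2002, so look at May 2002.
May 2002 starts on a Wednesday; its first Sunday is the 5th, so the 2nd Sunday is the 12th — May 12, 2002.

May 12, 2002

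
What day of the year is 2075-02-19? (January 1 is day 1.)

Days in months before February: 31 = 31.
Plus 19 days into February → day 50.

50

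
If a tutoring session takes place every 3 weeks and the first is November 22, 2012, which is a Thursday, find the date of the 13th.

August 1, 2013

The 13th occurrence is 12 intervals after the first: 12 × 21 = 252 days after November 22, 2012.
November has 30 days — 8 days to the end of November leaves 244.
December has 31 days (213 left).
January has 31 days (182 left).
February has 28 days (154 left).
March has 31 days (123 left).
April has 30 days (93 left).
May has 31 days (62 left).
June has 30 days (32 left).
July has 31 days (1 left).
1 day into August → August 1, 2013.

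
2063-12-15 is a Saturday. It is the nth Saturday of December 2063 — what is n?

Day 15 falls in week ⌈15/7⌉ of the month.
Days 1–7 hold the 1st Saturday, 8–14 the 2nd, 15–21 the 3rd, 22–28 the 4th, 29–31 the 5th.
15 is in the range for the 3rd.

3rd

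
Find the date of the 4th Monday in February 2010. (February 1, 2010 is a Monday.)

February 2010 begins on a Monday, so the first Monday is February 1.
The 4th Monday is 3 weeks later: 1 + 21 = 22.

February 22, 2010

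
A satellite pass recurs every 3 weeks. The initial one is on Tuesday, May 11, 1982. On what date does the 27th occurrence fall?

November 8, 1983

The 27th occurrence is 26 intervals after the first: 26 × 21 = 546 days after May 11, 1982.
May has 31 days — 20 days to the end of May leaves 526.
From end of May to end of 1982 is 214 days (312 left).
January has 31 days (281 left).
February has 28 days (253 left).
March has 31 days (222 left).
April has 30 days (192 left).
May has 31 days (161 left).
June has 30 days (131 left).
July has 31 days (100 left).
August has 31 days (69 left).
September has 30 days (39 left).
October has 31 days (8 left).
8 days into November → November 8, 1983.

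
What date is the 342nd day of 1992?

January has 31 days (342 − 31 = 311 remain).
February has 29 days (311 − 29 = 282 remain).
March has 31 days (282 − 31 = 251 remain).
April has 30 days (251 − 30 = 221 remain).
May has 31 days (221 − 31 = 190 remain).
June has 30 days (190 − 30 = 160 remain).
July has 31 days (160 − 31 = 129 remain).
August has 31 days (129 − 31 = 98 remain).
September has 30 days (98 − 30 = 68 remain).
October has 31 days (68 − 31 = 37 remain).
November has 30 days (37 − 30 = 7 remain).
7 into December → December 7.

7 December 1992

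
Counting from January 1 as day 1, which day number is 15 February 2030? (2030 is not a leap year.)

Days in months before February: 31 = 31.
Plus 15 days into February → day 46.

46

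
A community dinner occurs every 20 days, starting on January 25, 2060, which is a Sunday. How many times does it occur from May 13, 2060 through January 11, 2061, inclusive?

12

Occurrences land 20·i days after January 25, 2060 for i = 0, 1, 2, …
May 13, 2060 is 109 days after the start; 109 ÷ 20 = 5 remainder 9; since the remainder is 9, round up to i = 6. First occurrence in the window: #7 on May 24, 2060 (6×20 = 120 days in).
January 11, 2061 is 352 days after the start; 352 ÷ 20 = 17 remainder 12. Last occurrence in the window: #18 on December 30, 2060.
Occurrences #7 through #18: 12 in total.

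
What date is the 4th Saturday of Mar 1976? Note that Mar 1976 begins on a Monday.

Mar 27, 1976

Mar 1976 begins on a Monday, so the first Saturday is Mar 6 (5 days later).
The 4th Saturday is 3 weeks later: 6 + 21 = 27.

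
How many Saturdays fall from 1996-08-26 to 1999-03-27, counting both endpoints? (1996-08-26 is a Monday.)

1996-08-26 is a Monday; the first Saturday on or after it is 1996-08-31 (5 days later).
From 1996-08-31 to 1999-03-27: 122 + 365 + 365 + 86 = 938 days (rest of 1996, 1997, 1998, to 1999-03-27 in 1999).
938 ÷ 7 = 134 full weeks with remainder 0, so 134 more Saturdays after the first → 135.

135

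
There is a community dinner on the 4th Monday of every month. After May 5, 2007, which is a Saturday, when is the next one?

May 2007 starts on a Tuesday; its first Monday is the 7th, so the 4th Monday is the 28th — May 28, 2007.
May 28, 2007 is after May 5, 2007, so that is the next one.

May 28, 2007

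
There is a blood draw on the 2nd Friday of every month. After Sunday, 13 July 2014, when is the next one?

July 2014 starts on a Tuesday; its first Friday is the 4th, so the 2nd Friday is the 11th — 11 July 2014.
That is not after 13 July 2014, so look at August 2014.
August 2014 starts on a Friday; its first Friday is the 1st, so the 2nd Friday is the 8th — 8 August 2014.

8 August 2014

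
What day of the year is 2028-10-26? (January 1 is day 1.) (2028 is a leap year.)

Days in months before October: 31 + 29 + 31 + 30 + 31 + 30 + 31 + 31 + 30 = 274.
Plus 26 days into October → day 300.

300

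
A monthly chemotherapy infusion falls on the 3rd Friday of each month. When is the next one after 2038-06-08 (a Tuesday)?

June 2038 starts on a Tuesday; its first Friday is the 4th, so the 3rd Friday is the 18th — 2038-06-18.
2038-06-18 is after 2038-06-08, so that is the next one.

2038-06-18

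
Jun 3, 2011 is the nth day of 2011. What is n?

Days in months before Jun: 31 + 28 + 31 + 30 + 31 = 151.
Plus 3 days into Jun → day 154.

154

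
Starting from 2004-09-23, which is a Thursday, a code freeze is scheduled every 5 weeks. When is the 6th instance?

The 6th occurrence is 5 intervals after the first: 5 × 35 = 175 days after 2004-09-23.
September has 30 days — 7 days to the end of September leaves 168.
October has 31 days (137 left).
November has 30 days (107 left).
December has 31 days (76 left).
January has 31 days (45 left).
February has 28 days (17 left).
17 days into March → 2005-03-17.

2005-03-17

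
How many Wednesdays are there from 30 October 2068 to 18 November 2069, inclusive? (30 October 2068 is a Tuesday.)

30 October 2068 is a Tuesday; the first Wednesday on or after it is 31 October 2068 (1 day later).
From 31 October 2068 to 18 November 2069: 61 + 322 = 383 days (rest of 2068, to 18 November 2069 in 2069).
383 ÷ 7 = 54 full weeks with remainder 5, so 54 more Wednesdays after the first → 55.

55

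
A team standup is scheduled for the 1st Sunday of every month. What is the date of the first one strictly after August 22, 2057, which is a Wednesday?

August 2057 starts on a Wednesday, so its 1st Sunday is August 5, 2057 (4 days in).
That is not after August 22, 2057, so look at September 2057.
September 2057 starts on a Saturday, so its 1st Sunday is September 2, 2057 (1 day in).

September 2, 2057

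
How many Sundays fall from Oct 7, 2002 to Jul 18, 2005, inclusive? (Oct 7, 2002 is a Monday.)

Oct 7, 2002 is a Monday; the first Sunday on or after it is Oct 13, 2002 (6 days later).
From Oct 13, 2002 to Jul 18, 2005: 79 + 365 + 366 + 199 = 1009 days (rest of 2002, 2003, 2004, to Jul 18, 2005 in 2005).
1009 ÷ 7 = 144 full weeks with remainder 1, so 144 more Sundays after the first → 145.

145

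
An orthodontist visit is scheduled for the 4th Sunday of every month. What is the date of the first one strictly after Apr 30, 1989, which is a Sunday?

Apr 1989 starts on a Saturday; its first Sunday is the 2nd, so the 4th Sunday is the 23rd — Apr 23, 1989.
That is not after Apr 30, 1989, so look at May 1989.
May 1989 starts on a Monday; its first Sunday is the 7th, so the 4th Sunday is the 28th — May 28, 1989.

May 28, 1989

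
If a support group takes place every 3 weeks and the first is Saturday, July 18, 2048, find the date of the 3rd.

August 29, 2048

The 3rd occurrence is 2 intervals after the first: 2 × 21 = 42 days after July 18, 2048.
July has 31 days — 13 days to the end of July leaves 29.
29 days into August → August 29, 2048.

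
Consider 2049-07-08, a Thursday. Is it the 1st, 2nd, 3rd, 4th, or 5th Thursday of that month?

2nd

Day 8 falls in week ⌈8/7⌉ of the month.
Days 1–7 hold the 1st Thursday, 8–14 the 2nd, 15–21 the 3rd, 22–28 the 4th, 29–31 the 5th.
8 is in the range for the 2nd.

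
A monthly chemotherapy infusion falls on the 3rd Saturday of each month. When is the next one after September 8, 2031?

September 20, 2031

September 2031 starts on a Monday; its first Saturday is the 6th, so the 3rd Saturday is the 20th — September 20, 2031.
September 20, 2031 is after September 8, 2031, so that is the next one.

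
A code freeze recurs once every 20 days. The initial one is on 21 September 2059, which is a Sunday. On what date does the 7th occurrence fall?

19 January 2060

The 7th occurrence is 6 intervals after the first: 6 × 20 = 120 days after 21 September 2059.
September has 30 days — 9 days to the end of September leaves 111.
October has 31 days (80 left).
November has 30 days (50 left).
December has 31 days (19 left).
19 days into January → 19 January 2060.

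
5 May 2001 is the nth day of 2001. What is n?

125

Days in months before May: 31 + 28 + 31 + 30 = 120.
Plus 5 days into May → day 125.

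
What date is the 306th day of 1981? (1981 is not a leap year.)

November 2, 1981

January has 31 days (306 − 31 = 275 remain).
February has 28 days (275 − 28 = 247 remain).
March has 31 days (247 − 31 = 216 remain).
April has 30 days (216 − 30 = 186 remain).
May has 31 days (186 − 31 = 155 remain).
June has 30 days (155 − 30 = 125 remain).
July has 31 days (125 − 31 = 94 remain).
August has 31 days (94 − 31 = 63 remain).
September has 30 days (63 − 30 = 33 remain).
October has 31 days (33 − 31 = 2 remain).
2 into November → November 2.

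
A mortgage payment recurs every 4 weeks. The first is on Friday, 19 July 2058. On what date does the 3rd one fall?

The 3rd occurrence is 2 intervals after the first: 2 × 28 = 56 days after 19 July 2058.
July has 31 days — 12 days to the end of July leaves 44.
August has 31 days (13 left).
13 days into September → 13 September 2058.

13 September 2058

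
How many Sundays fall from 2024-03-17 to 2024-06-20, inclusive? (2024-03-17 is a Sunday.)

14

2024-03-17 is a Sunday; the first Sunday on or after it is 2024-03-17.
From 2024-03-17 to 2024-06-20: 14 + 30 + 31 + 20 = 95 days (rest of March, April, May, June).
95 ÷ 7 = 13 full weeks with remainder 4, so 13 more Sundays after the first → 14.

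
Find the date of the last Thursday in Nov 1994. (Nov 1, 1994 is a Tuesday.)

Nov 1994 begins on a Tuesday, so the first Thursday is Nov 3 (2 days later).
Nov 1994 has 30 days. Adding weeks: 3, 10, 17, 24 — the last one ≤ 30 is the 24th.

Nov 24, 1994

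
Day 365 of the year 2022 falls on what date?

January has 31 days (365 − 31 = 334 remain).
February has 28 days (334 − 28 = 306 remain).
March has 31 days (306 − 31 = 275 remain).
April has 30 days (275 − 30 = 245 remain).
May has 31 days (245 − 31 = 214 remain).
June has 30 days (214 − 30 = 184 remain).
July has 31 days (184 − 31 = 153 remain).
August has 31 days (153 − 31 = 122 remain).
September has 30 days (122 − 30 = 92 remain).
October has 31 days (92 − 31 = 61 remain).
November has 30 days (61 − 30 = 31 remain).
31 into December → December 31.

31 December 2022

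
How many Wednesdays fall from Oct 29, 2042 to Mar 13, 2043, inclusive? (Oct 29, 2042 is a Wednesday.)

Oct 29, 2042 is a Wednesday; the first Wednesday on or after it is Oct 29, 2042.
From Oct 29, 2042 to Mar 13, 2043: 2 + 30 + 31 + 31 + 28 + 13 = 135 days (rest of Oct, Nov, Dec, Jan, Feb, Mar).
135 ÷ 7 = 19 full weeks with remainder 2, so 19 more Wednesdays after the first → 20.

20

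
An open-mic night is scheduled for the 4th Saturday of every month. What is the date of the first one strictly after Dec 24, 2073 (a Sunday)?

Dec 2073 starts on a Friday; its first Saturday is the 2nd, so the 4th Saturday is the 23rd — Dec 23, 2073.
That is not after Dec 24, 2073, so look at Jan 2074.
Jan 2074 starts on a Monday; its first Saturday is the 6th, so the 4th Saturday is the 27th — Jan 27, 2074.

Jan 27, 2074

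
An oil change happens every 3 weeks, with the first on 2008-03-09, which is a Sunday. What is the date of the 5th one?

The 5th occurrence is 4 intervals after the first: 4 × 21 = 84 days after 2008-03-09.
March has 31 days — 22 days to the end of March leaves 62.
April has 30 days (32 left).
May has 31 days (1 left).
1 day into June → 2008-06-01.

2008-06-01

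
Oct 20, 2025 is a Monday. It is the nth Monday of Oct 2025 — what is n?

3rd

Day 20 falls in week ⌈20/7⌉ of the month.
Days 1–7 hold the 1st Monday, 8–14 the 2nd, 15–21 the 3rd, 22–28 the 4th, 29–31 the 5th.
20 is in the range for the 3rd.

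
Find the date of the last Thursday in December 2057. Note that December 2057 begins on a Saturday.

December 2057 begins on a Saturday, so the first Thursday is December 6 (5 days later).
December 2057 has 31 days. Adding weeks: 6, 13, 20, 27 — the last one ≤ 31 is the 27th.

December 27, 2057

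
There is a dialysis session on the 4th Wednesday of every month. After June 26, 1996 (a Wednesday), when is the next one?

July 24, 1996

June 1996 starts on a Saturday; its first Wednesday is the 5th, so the 4th Wednesday is the 26th — June 26, 1996.
That is not after June 26, 1996, so look at July 1996.
July 1996 starts on a Monday; its first Wednesday is the 3rd, so the 4th Wednesday is the 24th — July 24, 1996.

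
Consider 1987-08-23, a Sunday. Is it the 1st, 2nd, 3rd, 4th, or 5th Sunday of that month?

Day 23 falls in week ⌈23/7⌉ of the month.
Days 1–7 hold the 1st Sunday, 8–14 the 2nd, 15–21 the 3rd, 22–28 the 4th, 29–31 the 5th.
23 is in the range for the 4th.

4th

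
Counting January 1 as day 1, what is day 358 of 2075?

24 December 2075

January has 31 days (358 − 31 = 327 remain).
February has 28 days (327 − 28 = 299 remain).
March has 31 days (299 − 31 = 268 remain).
April has 30 days (268 − 30 = 238 remain).
May has 31 days (238 − 31 = 207 remain).
June has 30 days (207 − 30 = 177 remain).
July has 31 days (177 − 31 = 146 remain).
August has 31 days (146 − 31 = 115 remain).
September has 30 days (115 − 30 = 85 remain).
October has 31 days (85 − 31 = 54 remain).
November has 30 days (54 − 30 = 24 remain).
24 into December → December 24.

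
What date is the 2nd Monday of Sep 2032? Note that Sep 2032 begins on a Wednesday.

Sep 13, 2032

Sep 2032 begins on a Wednesday, so the first Monday is Sep 6 (5 days later).
The 2nd Monday is 1 weeks later: 6 + 7 = 13.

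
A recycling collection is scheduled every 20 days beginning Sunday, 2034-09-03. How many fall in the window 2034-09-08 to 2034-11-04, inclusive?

3

Occurrences land 20·i days after 2034-09-03 for i = 0, 1, 2, …
2034-09-08 is 5 days after the start; 5 ÷ 20 = 0 remainder 5; since the remainder is 5, round up to i = 1. First occurrence in the window: #2 on 2034-09-23 (1×20 = 20 days in).
2034-11-04 is 62 days after the start; 62 ÷ 20 = 3 remainder 2. Last occurrence in the window: #4 on 2034-11-02.
Occurrences #2 through #4: 3 in total.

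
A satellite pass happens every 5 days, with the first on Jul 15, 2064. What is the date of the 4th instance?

The 4th occurrence is 3 intervals after the first: 3 × 5 = 15 days after Jul 15, 2064.
15 days later is Jul 30, 2064.

Jul 30, 2064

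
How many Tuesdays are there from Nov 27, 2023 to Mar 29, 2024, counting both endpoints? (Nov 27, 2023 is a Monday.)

Nov 27, 2023 is a Monday; the first Tuesday on or after it is Nov 28, 2023 (1 day later).
From Nov 28, 2023 to Mar 29, 2024: 2 + 31 + 31 + 29 + 29 = 122 days (rest of Nov, Dec, Jan, Feb, Mar).
122 ÷ 7 = 17 full weeks with remainder 3, so 17 more Tuesdays after the first → 18.

18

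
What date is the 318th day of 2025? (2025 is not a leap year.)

Nov 14, 2025

Jan has 31 days (318 − 31 = 287 remain).
Feb has 28 days (287 − 28 = 259 remain).
Mar has 31 days (259 − 31 = 228 remain).
Apr has 30 days (228 − 30 = 198 remain).
May has 31 days (198 − 31 = 167 remain).
Jun has 30 days (167 − 30 = 137 remain).
Jul has 31 days (137 − 31 = 106 remain).
Aug has 31 days (106 − 31 = 75 remain).
Sep has 30 days (75 − 30 = 45 remain).
Oct has 31 days (45 − 31 = 14 remain).
14 into Nov → Nov 14.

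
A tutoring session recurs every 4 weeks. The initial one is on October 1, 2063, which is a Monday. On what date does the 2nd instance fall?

The 2nd occurrence is 1 interval after the first: 1 × 28 = 28 days after October 1, 2063.
28 days later is October 29, 2063.

October 29, 2063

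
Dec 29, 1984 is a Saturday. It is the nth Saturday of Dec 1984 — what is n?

Day 29 falls in week ⌈29/7⌉ of the month.
Days 1–7 hold the 1st Saturday, 8–14 the 2nd, 15–21 the 3rd, 22–28 the 4th, 29–31 the 5th.
29 is in the range for the 5th.

5th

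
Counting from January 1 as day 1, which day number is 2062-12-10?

344

Days in months before December: 31 + 28 + 31 + 30 + 31 + 30 + 31 + 31 + 30 + 31 + 30 = 334.
Plus 10 days into December → day 344.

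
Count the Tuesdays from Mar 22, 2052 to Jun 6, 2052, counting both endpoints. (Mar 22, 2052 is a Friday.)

11

Mar 22, 2052 is a Friday; the first Tuesday on or after it is Mar 26, 2052 (4 days later).
From Mar 26, 2052 to Jun 6, 2052: 5 + 30 + 31 + 6 = 72 days (rest of Mar, Apr, May, Jun).
72 ÷ 7 = 10 full weeks with remainder 2, so 10 more Tuesdays after the first → 11.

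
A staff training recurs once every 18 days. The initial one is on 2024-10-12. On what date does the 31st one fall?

2026-04-05

The 31st occurrence is 30 intervals after the first: 30 × 18 = 540 days after 2024-10-12.
October has 31 days — 19 days to the end of October leaves 521.
From end of October to end of 2024 is 61 days (460 left).
2025 has 365 days (95 left).
January has 31 days (64 left).
February has 28 days (36 left).
March has 31 days (5 left).
5 days into April → 2026-04-05.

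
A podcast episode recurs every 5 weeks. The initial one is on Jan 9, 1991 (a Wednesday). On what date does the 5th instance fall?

May 29, 1991

The 5th occurrence is 4 intervals after the first: 4 × 35 = 140 days after Jan 9, 1991.
Jan has 31 days — 22 days to the end of Jan leaves 118.
Feb has 28 days (90 left).
Mar has 31 days (59 left).
Apr has 30 days (29 left).
29 days into May → May 29, 1991.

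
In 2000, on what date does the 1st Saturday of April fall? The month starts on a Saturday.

April 2000 begins on a Saturday, so the first Saturday is April 1.

2000-04-01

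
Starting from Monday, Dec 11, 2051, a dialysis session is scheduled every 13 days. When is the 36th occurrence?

Mar 10, 2053

The 36th occurrence is 35 intervals after the first: 35 × 13 = 455 days after Dec 11, 2051.
Dec has 31 days — 20 days to the end of Dec leaves 435.
2052 has 366 days (69 left).
Jan has 31 days (38 left).
Feb has 28 days (10 left).
10 days into Mar → Mar 10, 2053.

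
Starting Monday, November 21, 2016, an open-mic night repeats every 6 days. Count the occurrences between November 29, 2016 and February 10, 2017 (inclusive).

Occurrences land 6·i days after November 21, 2016 for i = 0, 1, 2, …
November 29, 2016 is 8 days after the start; 8 ÷ 6 = 1 remainder 2; since the remainder is 2, round up to i = 2. First occurrence in the window: #3 on December 3, 2016 (2×6 = 12 days in).
February 10, 2017 is 81 days after the start; 81 ÷ 6 = 13 remainder 3. Last occurrence in the window: #14 on February 7, 2017.
Occurrences #3 through #14: 12 in total.

12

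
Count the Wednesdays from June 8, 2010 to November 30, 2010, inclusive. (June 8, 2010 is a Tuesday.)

June 8, 2010 is a Tuesday; the first Wednesday on or after it is June 9, 2010 (1 day later).
From June 9, 2010 to November 30, 2010: 21 + 31 + 31 + 30 + 31 + 30 = 174 days (rest of June, July, August, September, October, November).
174 ÷ 7 = 24 full weeks with remainder 6, so 24 more Wednesdays after the first → 25.

25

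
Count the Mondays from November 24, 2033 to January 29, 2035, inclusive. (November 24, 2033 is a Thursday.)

November 24, 2033 is a Thursday; the first Monday on or after it is November 28, 2033 (4 days later).
From November 28, 2033 to January 29, 2035: 33 + 365 + 29 = 427 days (rest of 2033, 2034, to January 29, 2035 in 2035).
427 ÷ 7 = 61 full weeks with remainder 0, so 61 more Mondays after the first → 62.

62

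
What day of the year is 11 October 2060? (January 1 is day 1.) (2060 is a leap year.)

285

Days in months before October: 31 + 29 + 31 + 30 + 31 + 30 + 31 + 31 + 30 = 274.
Plus 11 days into October → day 285.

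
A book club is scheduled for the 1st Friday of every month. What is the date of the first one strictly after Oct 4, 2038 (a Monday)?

Oct 2038 starts on a Friday, so its 1st Friday is Oct 1, 2038.
That is not after Oct 4, 2038, so look at Nov 2038.
Nov 2038 starts on a Monday, so its 1st Friday is Nov 5, 2038 (4 days in).

Nov 5, 2038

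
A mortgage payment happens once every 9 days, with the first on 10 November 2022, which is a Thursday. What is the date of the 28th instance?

The 28th occurrence is 27 intervals after the first: 27 × 9 = 243 days after 10 November 2022.
November has 30 days — 20 days to the end of November leaves 223.
December has 31 days (192 left).
January has 31 days (161 left).
February has 28 days (133 left).
March has 31 days (102 left).
April has 30 days (72 left).
May has 31 days (41 left).
June has 30 days (11 left).
11 days into July → 11 July 2023.

11 July 2023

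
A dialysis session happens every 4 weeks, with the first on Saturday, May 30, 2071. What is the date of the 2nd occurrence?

Jun 27, 2071

The 2nd occurrence is 1 interval after the first: 1 × 28 = 28 days after May 30, 2071.
May has 31 days — 1 day to the end of May leaves 27.
27 days into Jun → Jun 27, 2071.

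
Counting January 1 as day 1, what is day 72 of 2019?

13 March 2019

January has 31 days (72 − 31 = 41 remain).
February has 28 days (41 − 28 = 13 remain).
13 into March → March 13.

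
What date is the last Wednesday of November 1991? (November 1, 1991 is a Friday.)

November 27, 1991

November 1991 begins on a Friday, so the first Wednesday is November 6 (5 days later).
November 1991 has 30 days. Adding weeks: 6, 13, 20, 27 — the last one ≤ 30 is the 27th.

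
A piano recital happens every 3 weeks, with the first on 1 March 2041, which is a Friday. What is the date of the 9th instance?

16 August 2041

The 9th occurrence is 8 intervals after the first: 8 × 21 = 168 days after 1 March 2041.
March has 31 days — 30 days to the end of March leaves 138.
April has 30 days (108 left).
May has 31 days (77 left).
June has 30 days (47 left).
July has 31 days (16 left).
16 days into August → 16 August 2041.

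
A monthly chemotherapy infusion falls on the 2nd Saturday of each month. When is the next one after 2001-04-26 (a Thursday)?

April 2001 starts on a Sunday; its first Saturday is the 7th, so the 2nd Saturday is the 14th — 2001-04-14.
That is not after 2001-04-26, so look at May 2001.
May 2001 starts on a Tuesday; its first Saturday is the 5th, so the 2nd Saturday is the 12th — 2001-05-12.

2001-05-12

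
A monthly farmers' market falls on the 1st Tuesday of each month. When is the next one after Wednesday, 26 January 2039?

1 February 2039

January 2039 starts on a Saturday, so its 1st Tuesday is 4 January 2039 (3 days in).
That is not after 26 January 2039, so look at February 2039.
February 2039 starts on a Tuesday, so its 1st Tuesday is 1 February 2039.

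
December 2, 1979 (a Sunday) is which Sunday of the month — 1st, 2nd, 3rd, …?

1st

Day 2 falls in week ⌈2/7⌉ of the month.
Days 1–7 hold the 1st Sunday, 8–14 the 2nd, 15–21 the 3rd, 22–28 the 4th, 29–31 the 5th.
2 is in the range for the 1st.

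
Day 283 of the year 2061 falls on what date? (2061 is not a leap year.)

October 10, 2061

January has 31 days (283 − 31 = 252 remain).
February has 28 days (252 − 28 = 224 remain).
March has 31 days (224 − 31 = 193 remain).
April has 30 days (193 − 30 = 163 remain).
May has 31 days (163 − 31 = 132 remain).
June has 30 days (132 − 30 = 102 remain).
July has 31 days (102 − 31 = 71 remain).
August has 31 days (71 − 31 = 40 remain).
September has 30 days (40 − 30 = 10 remain).
10 into October → October 10.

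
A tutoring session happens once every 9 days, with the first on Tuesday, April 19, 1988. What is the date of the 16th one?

The 16th occurrence is 15 intervals after the first: 15 × 9 = 135 days after April 19, 1988.
April has 30 days — 11 days to the end of April leaves 124.
May has 31 days (93 left).
June has 30 days (63 left).
July has 31 days (32 left).
August has 31 days (1 left).
1 day into September → September 1, 1988.

September 1, 1988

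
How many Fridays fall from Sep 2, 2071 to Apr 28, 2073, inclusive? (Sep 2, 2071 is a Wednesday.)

87

Sep 2, 2071 is a Wednesday; the first Friday on or after it is Sep 4, 2071 (2 days later).
From Sep 4, 2071 to Apr 28, 2073: 118 + 366 + 118 = 602 days (rest of 2071, 2072, to Apr 28, 2073 in 2073).
602 ÷ 7 = 86 full weeks with remainder 0, so 86 more Fridays after the first → 87.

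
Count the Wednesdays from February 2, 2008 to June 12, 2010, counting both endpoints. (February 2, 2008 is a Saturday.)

123

February 2, 2008 is a Saturday; the first Wednesday on or after it is February 6, 2008 (4 days later).
From February 6, 2008 to June 12, 2010: 329 + 365 + 163 = 857 days (rest of 2008, 2009, to June 12, 2010 in 2010).
857 ÷ 7 = 122 full weeks with remainder 3, so 122 more Wednesdays after the first → 123.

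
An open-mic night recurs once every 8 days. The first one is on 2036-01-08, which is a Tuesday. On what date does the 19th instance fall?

The 19th occurrence is 18 intervals after the first: 18 × 8 = 144 days after 2036-01-08.
January has 31 days — 23 days to the end of January leaves 121.
February has 29 days (92 left).
March has 31 days (61 left).
April has 30 days (31 left).
31 days into May → 2036-05-31.

2036-05-31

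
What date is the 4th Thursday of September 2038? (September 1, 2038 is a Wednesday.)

September 2038 begins on a Wednesday, so the first Thursday is September 2 (1 day later).
The 4th Thursday is 3 weeks later: 2 + 21 = 23.

September 23, 2038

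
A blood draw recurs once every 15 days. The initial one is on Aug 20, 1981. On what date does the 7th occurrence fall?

Nov 18, 1981

The 7th occurrence is 6 intervals after the first: 6 × 15 = 90 days after Aug 20, 1981.
Aug has 31 days — 11 days to the end of Aug leaves 79.
Sep has 30 days (49 left).
Oct has 31 days (18 left).
18 days into Nov → Nov 18, 1981.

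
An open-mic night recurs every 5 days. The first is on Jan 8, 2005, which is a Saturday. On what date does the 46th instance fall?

The 46th occurrence is 45 intervals after the first: 45 × 5 = 225 days after Jan 8, 2005.
Jan has 31 days — 23 days to the end of Jan leaves 202.
Feb has 28 days (174 left).
Mar has 31 days (143 left).
Apr has 30 days (113 left).
May has 31 days (82 left).
Jun has 30 days (52 left).
Jul has 31 days (21 left).
21 days into Aug → Aug 21, 2005.

Aug 21, 2005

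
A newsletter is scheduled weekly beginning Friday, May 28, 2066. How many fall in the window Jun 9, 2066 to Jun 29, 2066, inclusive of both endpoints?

3

Occurrences land 7·i days after May 28, 2066 for i = 0, 1, 2, …
Jun 9, 2066 is 12 days after the start; 12 ÷ 7 = 1 remainder 5; since the remainder is 5, round up to i = 2. First occurrence in the window: #3 on Jun 11, 2066 (2×7 = 14 days in).
Jun 29, 2066 is 32 days after the start; 32 ÷ 7 = 4 remainder 4. Last occurrence in the window: #5 on Jun 25, 2066.
Occurrences #3 through #5: 3 in total.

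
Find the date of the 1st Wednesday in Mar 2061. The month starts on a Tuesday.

Mar 2, 2061

Mar 2061 begins on a Tuesday, so the first Wednesday is Mar 2 (1 day later).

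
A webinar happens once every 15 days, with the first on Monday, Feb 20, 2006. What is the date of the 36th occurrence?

The 36th occurrence is 35 intervals after the first: 35 × 15 = 525 days after Feb 20, 2006.
Feb has 28 days — 8 days to the end of Feb leaves 517.
From end of Feb to end of 2006 is 306 days (211 left).
Jan has 31 days (180 left).
Feb has 28 days (152 left).
Mar has 31 days (121 left).
Apr has 30 days (91 left).
May has 31 days (60 left).
Jun has 30 days (30 left).
30 days into Jul → Jul 30, 2007.

Jul 30, 2007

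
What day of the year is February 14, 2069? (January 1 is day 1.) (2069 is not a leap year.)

45

Days in months before February: 31 = 31.
Plus 14 days into February → day 45.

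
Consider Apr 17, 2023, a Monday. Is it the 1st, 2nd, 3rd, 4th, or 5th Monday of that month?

Day 17 falls in week ⌈17/7⌉ of the month.
Days 1–7 hold the 1st Monday, 8–14 the 2nd, 15–21 the 3rd, 22–28 the 4th, 29–31 the 5th.
17 is in the range for the 3rd.

3rd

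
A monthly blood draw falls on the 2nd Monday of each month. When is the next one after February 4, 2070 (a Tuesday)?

February 2070 starts on a Saturday; its first Monday is the 3rd, so the 2nd Monday is the 10th — February 10, 2070.
February 10, 2070 is after February 4, 2070, so that is the next one.

February 10, 2070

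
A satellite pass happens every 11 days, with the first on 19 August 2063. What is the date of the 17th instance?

11 February 2064

The 17th occurrence is 16 intervals after the first: 16 × 11 = 176 days after 19 August 2063.
August has 31 days — 12 days to the end of August leaves 164.
September has 30 days (134 left).
October has 31 days (103 left).
November has 30 days (73 left).
December has 31 days (42 left).
January has 31 days (11 left).
11 days into February → 11 February 2064.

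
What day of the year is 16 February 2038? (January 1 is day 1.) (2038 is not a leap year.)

47

Days in months before February: 31 = 31.
Plus 16 days into February → day 47.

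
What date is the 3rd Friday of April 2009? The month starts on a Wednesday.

April 2009 begins on a Wednesday, so the first Friday is April 3 (2 days later).
The 3rd Friday is 2 weeks later: 3 + 14 = 17.

17 April 2009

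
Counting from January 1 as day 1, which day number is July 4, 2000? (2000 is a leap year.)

186

Days in months before July: 31 + 29 + 31 + 30 + 31 + 30 = 182.
Plus 4 days into July → day 186.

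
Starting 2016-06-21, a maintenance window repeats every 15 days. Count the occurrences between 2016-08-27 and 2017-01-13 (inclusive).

Occurrences land 15·i days after 2016-06-21 for i = 0, 1, 2, …
2016-08-27 is 67 days after the start; 67 ÷ 15 = 4 remainder 7; since the remainder is 7, round up to i = 5. First occurrence in the window: #6 on 2016-09-04 (5×15 = 75 days in).
2017-01-13 is 206 days after the start; 206 ÷ 15 = 13 remainder 11. Last occurrence in the window: #14 on 2017-01-02.
Occurrences #6 through #14: 9 in total.

9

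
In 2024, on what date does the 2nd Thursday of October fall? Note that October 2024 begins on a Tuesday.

2024-10-10

October 2024 begins on a Tuesday, so the first Thursday is October 3 (2 days later).
The 2nd Thursday is 1 weeks later: 3 + 7 = 10.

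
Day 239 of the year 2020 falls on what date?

August 26, 2020

January has 31 days (239 − 31 = 208 remain).
February has 29 days (208 − 29 = 179 remain).
March has 31 days (179 − 31 = 148 remain).
April has 30 days (148 − 30 = 118 remain).
May has 31 days (118 − 31 = 87 remain).
June has 30 days (87 − 30 = 57 remain).
July has 31 days (57 − 31 = 26 remain).
26 into August → August 26.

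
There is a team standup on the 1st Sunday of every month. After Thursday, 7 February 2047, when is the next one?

February 2047 starts on a Friday, so its 1st Sunday is 3 February 2047 (2 days in).
That is not after 7 February 2047, so look at March 2047.
March 2047 starts on a Friday, so its 1st Sunday is 3 March 2047 (2 days in).

3 March 2047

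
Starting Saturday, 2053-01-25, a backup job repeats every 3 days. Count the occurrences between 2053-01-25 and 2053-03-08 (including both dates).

15

Occurrences land 3·i days after 2053-01-25 for i = 0, 1, 2, …
The window opens on the start date, so the first occurrence inside is #1 on 2053-01-25.
2053-03-08 is 42 days after the start; 42 ÷ 3 = 14 remainder 0. Last occurrence in the window: #15 on 2053-03-08.
Occurrences #1 through #15: 15 in total.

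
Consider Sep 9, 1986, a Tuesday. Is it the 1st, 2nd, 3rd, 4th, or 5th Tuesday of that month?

2nd

Day 9 falls in week ⌈9/7⌉ of the month.
Days 1–7 hold the 1st Tuesday, 8–14 the 2nd, 15–21 the 3rd, 22–28 the 4th, 29–31 the 5th.
9 is in the range for the 2nd.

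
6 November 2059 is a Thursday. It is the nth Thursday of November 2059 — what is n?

1st

Day 6 falls in week ⌈6/7⌉ of the month.
Days 1–7 hold the 1st Thursday, 8–14 the 2nd, 15–21 the 3rd, 22–28 the 4th, 29–31 the 5th.
6 is in the range for the 1st.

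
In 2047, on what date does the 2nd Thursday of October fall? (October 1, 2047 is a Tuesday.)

October 10, 2047

October 2047 begins on a Tuesday, so the first Thursday is October 3 (2 days later).
The 2nd Thursday is 1 weeks later: 3 + 7 = 10.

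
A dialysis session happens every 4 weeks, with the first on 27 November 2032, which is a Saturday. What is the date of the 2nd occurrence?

25 December 2032

The 2nd occurrence is 1 interval after the first: 1 × 28 = 28 days after 27 November 2032.
November has 30 days — 3 days to the end of November leaves 25.
25 days into December → 25 December 2032.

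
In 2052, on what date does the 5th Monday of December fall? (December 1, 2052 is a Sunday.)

2052-12-30

December 2052 begins on a Sunday, so the first Monday is December 2 (1 day later).
The 5th Monday is 4 weeks later: 2 + 28 = 30.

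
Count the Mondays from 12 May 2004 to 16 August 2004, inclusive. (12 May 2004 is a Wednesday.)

12 May 2004 is a Wednesday; the first Monday on or after it is 17 May 2004 (5 days later).
From 17 May 2004 to 16 August 2004: 14 + 30 + 31 + 16 = 91 days (rest of May, June, July, August).
91 ÷ 7 = 13 full weeks with remainder 0, so 13 more Mondays after the first → 14.

14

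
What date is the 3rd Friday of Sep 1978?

Sep 15, 1978

The first Friday of Sep 1978 is Sep 1.
The 3rd Friday is 2 weeks later: 1 + 14 = 15.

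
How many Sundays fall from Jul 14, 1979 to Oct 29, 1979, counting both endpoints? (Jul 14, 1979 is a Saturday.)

Jul 14, 1979 is a Saturday; the first Sunday on or after it is Jul 15, 1979 (1 day later).
From Jul 15, 1979 to Oct 29, 1979: 16 + 31 + 30 + 29 = 106 days (rest of Jul, Aug, Sep, Oct).
106 ÷ 7 = 15 full weeks with remainder 1, so 15 more Sundays after the first → 16.

16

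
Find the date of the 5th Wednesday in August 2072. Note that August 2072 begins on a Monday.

31 August 2072

August 2072 begins on a Monday, so the first Wednesday is August 3 (2 days later).
The 5th Wednesday is 4 weeks later: 3 + 28 = 31.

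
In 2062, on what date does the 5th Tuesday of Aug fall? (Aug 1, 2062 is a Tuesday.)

Aug 29, 2062

Aug 2062 begins on a Tuesday, so the first Tuesday is Aug 1.
The 5th Tuesday is 4 weeks later: 1 + 28 = 29.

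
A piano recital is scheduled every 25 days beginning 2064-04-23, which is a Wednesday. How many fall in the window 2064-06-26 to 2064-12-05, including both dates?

7

Occurrences land 25·i days after 2064-04-23 for i = 0, 1, 2, …
2064-06-26 is 64 days after the start; 64 ÷ 25 = 2 remainder 14; since the remainder is 14, round up to i = 3. First occurrence in the window: #4 on 2064-07-07 (3×25 = 75 days in).
2064-12-05 is 226 days after the start; 226 ÷ 25 = 9 remainder 1. Last occurrence in the window: #10 on 2064-12-04.
Occurrences #4 through #10: 7 in total.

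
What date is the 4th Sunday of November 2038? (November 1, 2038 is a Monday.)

2038-11-28

November 2038 begins on a Monday, so the first Sunday is November 7 (6 days later).
The 4th Sunday is 3 weeks later: 7 + 21 = 28.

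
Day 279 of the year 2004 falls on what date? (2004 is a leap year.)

Oct 5, 2004

Jan has 31 days (279 − 31 = 248 remain).
Feb has 29 days (248 − 29 = 219 remain).
Mar has 31 days (219 − 31 = 188 remain).
Apr has 30 days (188 − 30 = 158 remain).
May has 31 days (158 − 31 = 127 remain).
Jun has 30 days (127 − 30 = 97 remain).
Jul has 31 days (97 − 31 = 66 remain).
Aug has 31 days (66 − 31 = 35 remain).
Sep has 30 days (35 − 30 = 5 remain).
5 into Oct → Oct 5.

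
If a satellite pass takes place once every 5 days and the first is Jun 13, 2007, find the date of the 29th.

The 29th occurrence is 28 intervals after the first: 28 × 5 = 140 days after Jun 13, 2007.
Jun has 30 days — 17 days to the end of Jun leaves 123.
Jul has 31 days (92 left).
Aug has 31 days (61 left).
Sep has 30 days (31 left).
31 days into Oct → Oct 31, 2007.

Oct 31, 2007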